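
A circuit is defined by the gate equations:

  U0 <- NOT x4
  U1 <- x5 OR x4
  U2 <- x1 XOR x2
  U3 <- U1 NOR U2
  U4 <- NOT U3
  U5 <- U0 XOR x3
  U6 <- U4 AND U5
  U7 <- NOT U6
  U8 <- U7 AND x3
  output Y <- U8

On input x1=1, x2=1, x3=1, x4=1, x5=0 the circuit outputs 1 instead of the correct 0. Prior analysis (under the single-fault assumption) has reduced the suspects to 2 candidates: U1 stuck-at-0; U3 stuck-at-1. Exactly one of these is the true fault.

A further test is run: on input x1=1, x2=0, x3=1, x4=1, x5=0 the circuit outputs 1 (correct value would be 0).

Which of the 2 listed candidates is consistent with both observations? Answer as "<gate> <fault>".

Evaluate each candidate on input x1=1, x2=0, x3=1, x4=1, x5=0:
  U1 stuck-at-0: U0=0, U1=0 [stuck-at-0], U2=1, U3=0, U4=1, U5=1, U6=1, U7=0, U8=0 → 0 — eliminated
  U3 stuck-at-1: U0=0, U1=1, U2=1, U3=1 [stuck-at-1], U4=0, U5=1, U6=0, U7=1, U8=1 → 1 — matches
Only U3 stuck-at-1 reproduces the observed 1.

U3 stuck-at-1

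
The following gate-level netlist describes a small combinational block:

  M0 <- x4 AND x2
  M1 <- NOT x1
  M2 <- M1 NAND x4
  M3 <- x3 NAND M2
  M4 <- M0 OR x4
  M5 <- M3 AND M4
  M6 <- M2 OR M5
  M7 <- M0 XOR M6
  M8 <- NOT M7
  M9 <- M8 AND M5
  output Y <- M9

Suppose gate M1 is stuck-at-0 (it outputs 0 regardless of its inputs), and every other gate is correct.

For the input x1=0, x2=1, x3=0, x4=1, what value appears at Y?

1

Propagate with M1 forced: M0=1, M1=0 [stuck-at-0], M2=1, M3=1, M4=1, M5=1, M6=1, M7=0, M8=1, M9=1.
So Y = 1. (Same as the fault-free value — the fault is masked on this input.)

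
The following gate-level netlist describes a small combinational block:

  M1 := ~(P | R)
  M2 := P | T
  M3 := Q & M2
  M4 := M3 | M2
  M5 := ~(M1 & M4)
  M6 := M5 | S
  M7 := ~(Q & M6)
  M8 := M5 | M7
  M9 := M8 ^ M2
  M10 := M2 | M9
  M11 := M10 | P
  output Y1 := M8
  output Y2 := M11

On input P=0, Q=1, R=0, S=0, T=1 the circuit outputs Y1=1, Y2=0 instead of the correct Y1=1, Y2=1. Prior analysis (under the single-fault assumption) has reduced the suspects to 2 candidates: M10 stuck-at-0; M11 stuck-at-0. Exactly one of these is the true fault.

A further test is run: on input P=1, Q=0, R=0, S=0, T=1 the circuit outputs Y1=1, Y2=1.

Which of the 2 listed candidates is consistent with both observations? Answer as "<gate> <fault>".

M10 stuck-at-0

Evaluate each candidate on input P=1, Q=0, R=0, S=0, T=1:
  M10 stuck-at-0: M1=0, M2=1, M3=0, M4=1, M5=1, M6=1, M7=1, M8=1, M9=0, M10=0 [stuck-at-0], M11=1 → Y1=1, Y2=1 — matches
  M11 stuck-at-0: M1=0, M2=1, M3=0, M4=1, M5=1, M6=1, M7=1, M8=1, M9=0, M10=1, M11=0 [stuck-at-0] → Y1=1, Y2=0 — eliminated
Only M10 stuck-at-0 reproduces the observed Y1=1, Y2=1.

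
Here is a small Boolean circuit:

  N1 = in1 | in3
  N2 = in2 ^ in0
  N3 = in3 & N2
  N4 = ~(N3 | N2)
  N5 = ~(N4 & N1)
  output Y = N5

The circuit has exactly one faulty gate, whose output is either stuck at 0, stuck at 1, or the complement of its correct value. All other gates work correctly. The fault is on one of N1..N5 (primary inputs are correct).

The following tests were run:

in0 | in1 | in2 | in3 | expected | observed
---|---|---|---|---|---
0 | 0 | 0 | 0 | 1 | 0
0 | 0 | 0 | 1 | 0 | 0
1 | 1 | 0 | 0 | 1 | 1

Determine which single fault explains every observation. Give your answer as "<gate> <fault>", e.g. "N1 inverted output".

Fault-free values for test 1 (in0=0, in1=0, in2=0, in3=0): N1=0, N2=0, N3=0, N4=1, N5=1, giving Y=1. Observed 0.
Test 1: faults giving observed 0 are {N1 stuck-at-1, N1 inverted output, N5 stuck-at-0, N5 inverted output}.
Test 2 (in0=0, in1=0, in2=0, in3=1): fault-free N1=1, N2=0, N3=0, N4=1, N5=0 → 0; observed 0. Eliminates N1 inverted output, N5 inverted output.
Test 3 (in0=1, in1=1, in2=0, in3=0): fault-free N1=1, N2=1, N3=0, N4=0, N5=1 → 1; observed 1. Eliminates N5 stuck-at-0.
Only N1 stuck-at-1 is consistent with every test.

N1 stuck-at-1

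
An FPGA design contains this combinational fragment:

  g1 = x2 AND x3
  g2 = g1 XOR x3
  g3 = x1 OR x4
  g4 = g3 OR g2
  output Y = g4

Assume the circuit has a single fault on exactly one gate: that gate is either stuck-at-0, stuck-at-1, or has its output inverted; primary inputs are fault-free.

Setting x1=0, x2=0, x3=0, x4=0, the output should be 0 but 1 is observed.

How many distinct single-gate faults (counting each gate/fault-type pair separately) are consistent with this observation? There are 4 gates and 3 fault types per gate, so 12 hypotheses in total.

8

Fault-free: g1=0, g2=0, g3=0, g4=0 → 0. Observed 1.
  g1 stuck-at-0: output 0 ✗
  g1 stuck-at-1: output 1 ✓
  g1 inverted output: output 1 ✓
  g2 stuck-at-0: output 0 ✗
  g2 stuck-at-1: output 1 ✓
  g2 inverted output: output 1 ✓
  g3 stuck-at-0: output 0 ✗
  g3 stuck-at-1: output 1 ✓
  g3 inverted output: output 1 ✓
  g4 stuck-at-0: output 0 ✗
  g4 stuck-at-1: output 1 ✓
  g4 inverted output: output 1 ✓
Consistent faults: {g1 stuck-at-1, g1 inverted output, g2 stuck-at-1, g2 inverted output, g3 stuck-at-1, g3 inverted output, g4 stuck-at-1, g4 inverted output} — 8 in all.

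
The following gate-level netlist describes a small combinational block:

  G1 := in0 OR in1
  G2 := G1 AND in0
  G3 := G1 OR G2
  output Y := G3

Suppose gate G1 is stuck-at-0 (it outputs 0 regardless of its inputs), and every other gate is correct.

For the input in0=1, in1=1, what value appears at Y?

0

Propagate with G1 forced: G1=0 [stuck-at-0], G2=0, G3=0.
So Y = 0. (Without the fault it would be 1.)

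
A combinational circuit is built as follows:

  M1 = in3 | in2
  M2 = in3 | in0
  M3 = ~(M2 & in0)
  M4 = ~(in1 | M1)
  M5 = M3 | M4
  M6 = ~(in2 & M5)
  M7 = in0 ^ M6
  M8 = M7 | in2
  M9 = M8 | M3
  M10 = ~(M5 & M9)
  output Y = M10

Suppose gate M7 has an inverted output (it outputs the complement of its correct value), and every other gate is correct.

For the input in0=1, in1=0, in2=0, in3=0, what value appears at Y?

Propagate with M7 forced: M1=0, M2=1, M3=0, M4=1, M5=1, M6=1, M7=1 [inverted output], M8=1, M9=1, M10=0.
So Y = 0. (Without the fault it would be 1.)

0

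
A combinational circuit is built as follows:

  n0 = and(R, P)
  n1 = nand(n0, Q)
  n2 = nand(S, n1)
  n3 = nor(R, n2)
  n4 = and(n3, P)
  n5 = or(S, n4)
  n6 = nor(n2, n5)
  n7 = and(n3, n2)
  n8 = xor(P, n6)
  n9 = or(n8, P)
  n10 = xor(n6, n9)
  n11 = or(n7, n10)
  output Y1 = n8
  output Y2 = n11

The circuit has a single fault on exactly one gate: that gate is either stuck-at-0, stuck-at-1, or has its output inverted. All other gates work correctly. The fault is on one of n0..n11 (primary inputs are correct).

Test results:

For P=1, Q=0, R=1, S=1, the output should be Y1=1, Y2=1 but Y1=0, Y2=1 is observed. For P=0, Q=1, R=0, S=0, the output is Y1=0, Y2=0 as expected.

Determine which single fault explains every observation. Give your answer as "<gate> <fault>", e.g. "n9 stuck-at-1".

Fault-free values for test 1 (P=1, Q=0, R=1, S=1): n0=1, n1=1, n2=0, n3=0, n4=0, n5=1, n6=0, n7=0, n8=1, n9=1, n10=1, n11=1, giving Y1=1, Y2=1. Observed Y1=0, Y2=1.
Test 1: faults giving observed Y1=0, Y2=1 are {n8 stuck-at-0, n8 inverted output}.
Test 2 (P=0, Q=1, R=0, S=0): fault-free n0=0, n1=1, n2=1, n3=0, n4=0, n5=0, n6=0, n7=0, n8=0, n9=0, n10=0, n11=0 → Y1=0, Y2=0; observed Y1=0, Y2=0. Eliminates n8 inverted output.
Only n8 stuck-at-0 is consistent with every test.

n8 stuck-at-0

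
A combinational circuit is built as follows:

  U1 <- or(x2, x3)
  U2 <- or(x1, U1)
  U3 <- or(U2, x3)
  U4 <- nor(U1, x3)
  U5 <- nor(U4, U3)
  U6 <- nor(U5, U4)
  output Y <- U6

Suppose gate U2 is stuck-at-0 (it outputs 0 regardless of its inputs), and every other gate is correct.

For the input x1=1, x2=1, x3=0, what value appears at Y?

Propagate with U2 forced: U1=1, U2=0 [stuck-at-0], U3=0, U4=0, U5=1, U6=0.
So Y = 0. (Without the fault it would be 1.)

0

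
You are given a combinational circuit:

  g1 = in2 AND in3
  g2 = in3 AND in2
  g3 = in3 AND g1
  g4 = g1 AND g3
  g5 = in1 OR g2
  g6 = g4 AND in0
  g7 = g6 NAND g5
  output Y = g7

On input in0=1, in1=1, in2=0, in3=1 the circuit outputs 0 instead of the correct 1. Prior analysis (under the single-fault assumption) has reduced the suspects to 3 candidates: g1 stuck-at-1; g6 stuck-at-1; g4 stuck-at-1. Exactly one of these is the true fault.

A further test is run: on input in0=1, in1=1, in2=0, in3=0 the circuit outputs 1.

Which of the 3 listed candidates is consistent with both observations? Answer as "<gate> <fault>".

g1 stuck-at-1

Evaluate each candidate on input in0=1, in1=1, in2=0, in3=0:
  g1 stuck-at-1: g1=1 [stuck-at-1], g2=0, g3=0, g4=0, g5=1, g6=0, g7=1 → 1 — matches
  g6 stuck-at-1: g1=0, g2=0, g3=0, g4=0, g5=1, g6=1 [stuck-at-1], g7=0 → 0 — eliminated
  g4 stuck-at-1: g1=0, g2=0, g3=0, g4=1 [stuck-at-1], g5=1, g6=1, g7=0 → 0 — eliminated
Only g1 stuck-at-1 reproduces the observed 1.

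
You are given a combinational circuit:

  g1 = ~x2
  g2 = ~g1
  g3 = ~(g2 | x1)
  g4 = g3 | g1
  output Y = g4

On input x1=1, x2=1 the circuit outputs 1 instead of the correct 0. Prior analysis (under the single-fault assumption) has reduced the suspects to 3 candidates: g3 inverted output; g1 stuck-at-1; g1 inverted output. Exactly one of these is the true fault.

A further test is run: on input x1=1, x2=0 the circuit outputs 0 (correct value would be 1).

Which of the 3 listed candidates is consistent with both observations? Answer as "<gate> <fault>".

Evaluate each candidate on input x1=1, x2=0:
  g3 inverted output: g1=1, g2=0, g3=1 [inverted output], g4=1 → 1 — eliminated
  g1 stuck-at-1: g1=1 [stuck-at-1], g2=0, g3=0, g4=1 → 1 — eliminated
  g1 inverted output: g1=0 [inverted output], g2=1, g3=0, g4=0 → 0 — matches
Only g1 inverted output reproduces the observed 0.

g1 inverted output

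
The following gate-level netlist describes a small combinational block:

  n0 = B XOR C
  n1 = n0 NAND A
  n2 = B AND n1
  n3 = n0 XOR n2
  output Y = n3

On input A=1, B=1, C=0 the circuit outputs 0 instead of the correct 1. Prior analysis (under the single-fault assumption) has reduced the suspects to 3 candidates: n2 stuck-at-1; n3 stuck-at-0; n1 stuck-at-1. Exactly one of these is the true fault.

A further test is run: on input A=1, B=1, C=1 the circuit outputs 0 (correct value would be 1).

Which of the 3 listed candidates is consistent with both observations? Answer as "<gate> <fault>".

Evaluate each candidate on input A=1, B=1, C=1:
  n2 stuck-at-1: n0=0, n1=1, n2=1 [stuck-at-1], n3=1 → 1 — eliminated
  n3 stuck-at-0: n0=0, n1=1, n2=1, n3=0 [stuck-at-0] → 0 — matches
  n1 stuck-at-1: n0=0, n1=1 [stuck-at-1], n2=1, n3=1 → 1 — eliminated
Only n3 stuck-at-0 reproduces the observed 0.

n3 stuck-at-0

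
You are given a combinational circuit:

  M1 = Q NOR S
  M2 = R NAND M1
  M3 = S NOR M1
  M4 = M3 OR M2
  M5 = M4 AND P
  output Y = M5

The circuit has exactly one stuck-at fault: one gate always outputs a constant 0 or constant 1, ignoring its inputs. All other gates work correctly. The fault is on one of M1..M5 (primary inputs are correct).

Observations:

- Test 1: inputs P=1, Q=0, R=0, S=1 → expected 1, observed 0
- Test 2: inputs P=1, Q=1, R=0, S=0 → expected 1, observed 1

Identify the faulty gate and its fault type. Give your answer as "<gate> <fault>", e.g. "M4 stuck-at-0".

Fault-free values for test 1 (P=1, Q=0, R=0, S=1): M1=0, M2=1, M3=0, M4=1, M5=1, giving Y=1. Observed 0.
Test 1: faults giving observed 0 are {M2 stuck-at-0, M4 stuck-at-0, M5 stuck-at-0}.
Test 2 (P=1, Q=1, R=0, S=0): fault-free M1=0, M2=1, M3=1, M4=1, M5=1 → 1; observed 1. Eliminates M4 stuck-at-0, M5 stuck-at-0.
Only M2 stuck-at-0 is consistent with every test.

M2 stuck-at-0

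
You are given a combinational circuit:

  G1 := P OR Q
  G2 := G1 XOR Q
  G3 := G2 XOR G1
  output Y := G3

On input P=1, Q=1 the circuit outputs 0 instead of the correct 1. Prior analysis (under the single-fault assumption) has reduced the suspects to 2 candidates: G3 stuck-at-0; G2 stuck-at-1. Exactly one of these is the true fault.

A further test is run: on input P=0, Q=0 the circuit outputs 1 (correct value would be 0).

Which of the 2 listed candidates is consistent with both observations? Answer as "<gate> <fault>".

Evaluate each candidate on input P=0, Q=0:
  G3 stuck-at-0: G1=0, G2=0, G3=0 [stuck-at-0] → 0 — eliminated
  G2 stuck-at-1: G1=0, G2=1 [stuck-at-1], G3=1 → 1 — matches
Only G2 stuck-at-1 reproduces the observed 1.

G2 stuck-at-1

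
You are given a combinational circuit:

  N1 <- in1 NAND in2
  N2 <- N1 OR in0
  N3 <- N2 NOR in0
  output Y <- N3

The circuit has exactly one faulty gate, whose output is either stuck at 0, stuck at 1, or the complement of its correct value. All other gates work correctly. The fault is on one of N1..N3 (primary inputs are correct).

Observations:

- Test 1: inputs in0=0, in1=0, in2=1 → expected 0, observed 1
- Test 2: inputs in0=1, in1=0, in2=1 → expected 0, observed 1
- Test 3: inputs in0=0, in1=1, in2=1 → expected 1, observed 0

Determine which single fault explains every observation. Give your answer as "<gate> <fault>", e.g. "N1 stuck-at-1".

Fault-free values for test 1 (in0=0, in1=0, in2=1): N1=1, N2=1, N3=0, giving Y=0. Observed 1.
Test 1: faults giving observed 1 are {N1 stuck-at-0, N1 inverted output, N2 stuck-at-0, N2 inverted output, N3 stuck-at-1, N3 inverted output}.
Test 2 (in0=1, in1=0, in2=1): fault-free N1=1, N2=1, N3=0 → 0; observed 1. Eliminates N1 stuck-at-0, N1 inverted output, N2 stuck-at-0, N2 inverted output.
Test 3 (in0=0, in1=1, in2=1): fault-free N1=0, N2=0, N3=1 → 1; observed 0. Eliminates N3 stuck-at-1.
Only N3 inverted output is consistent with every test.

N3 inverted output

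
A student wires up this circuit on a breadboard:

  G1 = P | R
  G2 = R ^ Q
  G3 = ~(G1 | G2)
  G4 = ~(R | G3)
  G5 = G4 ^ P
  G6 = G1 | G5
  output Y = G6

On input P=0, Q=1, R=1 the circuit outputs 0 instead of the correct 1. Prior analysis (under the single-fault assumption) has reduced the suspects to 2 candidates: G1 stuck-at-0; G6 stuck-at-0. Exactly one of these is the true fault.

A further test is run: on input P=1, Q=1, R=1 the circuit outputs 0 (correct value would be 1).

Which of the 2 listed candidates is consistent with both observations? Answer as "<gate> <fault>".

Evaluate each candidate on input P=1, Q=1, R=1:
  G1 stuck-at-0: G1=0 [stuck-at-0], G2=0, G3=1, G4=0, G5=1, G6=1 → 1 — eliminated
  G6 stuck-at-0: G1=1, G2=0, G3=0, G4=0, G5=1, G6=0 [stuck-at-0] → 0 — matches
Only G6 stuck-at-0 reproduces the observed 0.

G6 stuck-at-0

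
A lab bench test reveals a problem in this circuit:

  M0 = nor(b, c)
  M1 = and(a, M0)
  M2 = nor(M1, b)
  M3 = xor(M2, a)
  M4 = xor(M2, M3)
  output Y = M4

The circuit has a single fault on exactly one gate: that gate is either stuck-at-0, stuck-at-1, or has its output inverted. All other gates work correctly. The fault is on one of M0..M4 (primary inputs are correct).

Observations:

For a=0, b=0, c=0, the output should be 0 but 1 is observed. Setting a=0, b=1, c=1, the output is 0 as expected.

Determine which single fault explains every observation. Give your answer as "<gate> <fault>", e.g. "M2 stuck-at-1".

Fault-free values for test 1 (a=0, b=0, c=0): M0=1, M1=0, M2=1, M3=1, M4=0, giving Y=0. Observed 1.
Test 1: faults giving observed 1 are {M3 stuck-at-0, M3 inverted output, M4 stuck-at-1, M4 inverted output}.
Test 2 (a=0, b=1, c=1): fault-free M0=0, M1=0, M2=0, M3=0, M4=0 → 0; observed 0. Eliminates M3 inverted output, M4 stuck-at-1, M4 inverted output.
Only M3 stuck-at-0 is consistent with every test.

M3 stuck-at-0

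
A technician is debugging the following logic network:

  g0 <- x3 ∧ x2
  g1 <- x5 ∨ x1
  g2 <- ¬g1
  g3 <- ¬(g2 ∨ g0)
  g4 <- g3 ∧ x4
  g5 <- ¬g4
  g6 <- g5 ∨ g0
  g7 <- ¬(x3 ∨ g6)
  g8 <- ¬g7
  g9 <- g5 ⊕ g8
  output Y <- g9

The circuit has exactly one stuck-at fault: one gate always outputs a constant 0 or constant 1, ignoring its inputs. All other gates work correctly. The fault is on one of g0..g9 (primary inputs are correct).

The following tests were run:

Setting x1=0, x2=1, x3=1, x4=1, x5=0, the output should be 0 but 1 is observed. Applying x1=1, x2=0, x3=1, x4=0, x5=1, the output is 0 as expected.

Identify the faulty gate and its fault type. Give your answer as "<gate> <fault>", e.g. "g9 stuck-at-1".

Fault-free values for test 1 (x1=0, x2=1, x3=1, x4=1, x5=0): g0=1, g1=0, g2=1, g3=0, g4=0, g5=1, g6=1, g7=0, g8=1, g9=0, giving Y=0. Observed 1.
Test 1: faults giving observed 1 are {g3 stuck-at-1, g4 stuck-at-1, g5 stuck-at-0, g7 stuck-at-1, g8 stuck-at-0, g9 stuck-at-1}.
Test 2 (x1=1, x2=0, x3=1, x4=0, x5=1): fault-free g0=0, g1=1, g2=0, g3=1, g4=0, g5=1, g6=1, g7=0, g8=1, g9=0 → 0; observed 0. Eliminates g4 stuck-at-1, g5 stuck-at-0, g7 stuck-at-1, g8 stuck-at-0, g9 stuck-at-1.
Only g3 stuck-at-1 is consistent with every test.

g3 stuck-at-1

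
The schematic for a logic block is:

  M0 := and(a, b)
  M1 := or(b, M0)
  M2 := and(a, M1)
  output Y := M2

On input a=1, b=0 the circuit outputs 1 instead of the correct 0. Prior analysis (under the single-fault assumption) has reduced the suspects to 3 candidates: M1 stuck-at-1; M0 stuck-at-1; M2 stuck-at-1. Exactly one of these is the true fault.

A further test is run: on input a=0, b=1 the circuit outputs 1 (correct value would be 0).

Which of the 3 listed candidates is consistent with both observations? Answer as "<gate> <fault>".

Evaluate each candidate on input a=0, b=1:
  M1 stuck-at-1: M0=0, M1=1 [stuck-at-1], M2=0 → 0 — eliminated
  M0 stuck-at-1: M0=1 [stuck-at-1], M1=1, M2=0 → 0 — eliminated
  M2 stuck-at-1: M0=0, M1=1, M2=1 [stuck-at-1] → 1 — matches
Only M2 stuck-at-1 reproduces the observed 1.

M2 stuck-at-1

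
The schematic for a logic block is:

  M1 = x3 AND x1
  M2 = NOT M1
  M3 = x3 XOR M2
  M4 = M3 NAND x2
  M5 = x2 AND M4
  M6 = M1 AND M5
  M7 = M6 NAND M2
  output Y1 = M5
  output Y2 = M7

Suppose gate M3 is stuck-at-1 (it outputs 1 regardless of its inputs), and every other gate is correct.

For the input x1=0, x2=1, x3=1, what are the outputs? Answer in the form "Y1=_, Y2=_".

Propagate with M3 forced: M1=0, M2=1, M3=1 [stuck-at-1], M4=0, M5=0, M6=0, M7=1.
So the outputs are Y1=0, Y2=1. (Without the fault they would be Y1=1, Y2=1.)

Y1=0, Y2=1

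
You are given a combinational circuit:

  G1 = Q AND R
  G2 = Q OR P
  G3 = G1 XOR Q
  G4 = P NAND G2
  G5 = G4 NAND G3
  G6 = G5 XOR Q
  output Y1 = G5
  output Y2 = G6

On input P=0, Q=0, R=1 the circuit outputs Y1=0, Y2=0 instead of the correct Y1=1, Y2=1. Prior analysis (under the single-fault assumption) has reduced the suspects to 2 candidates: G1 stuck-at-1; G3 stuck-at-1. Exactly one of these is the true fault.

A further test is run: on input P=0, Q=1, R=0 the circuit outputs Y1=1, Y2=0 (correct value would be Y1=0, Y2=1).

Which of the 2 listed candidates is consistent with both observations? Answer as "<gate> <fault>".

Evaluate each candidate on input P=0, Q=1, R=0:
  G1 stuck-at-1: G1=1 [stuck-at-1], G2=1, G3=0, G4=1, G5=1, G6=0 → Y1=1, Y2=0 — matches
  G3 stuck-at-1: G1=0, G2=1, G3=1 [stuck-at-1], G4=1, G5=0, G6=1 → Y1=0, Y2=1 — eliminated
Only G1 stuck-at-1 reproduces the observed Y1=1, Y2=0.

G1 stuck-at-1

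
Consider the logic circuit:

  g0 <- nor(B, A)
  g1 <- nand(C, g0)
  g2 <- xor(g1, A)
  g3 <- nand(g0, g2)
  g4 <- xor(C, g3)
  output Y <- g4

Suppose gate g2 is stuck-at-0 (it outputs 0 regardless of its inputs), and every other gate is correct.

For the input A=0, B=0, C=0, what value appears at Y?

1

Propagate with g2 forced: g0=1, g1=1, g2=0 [stuck-at-0], g3=1, g4=1.
So Y = 1. (Without the fault it would be 0.)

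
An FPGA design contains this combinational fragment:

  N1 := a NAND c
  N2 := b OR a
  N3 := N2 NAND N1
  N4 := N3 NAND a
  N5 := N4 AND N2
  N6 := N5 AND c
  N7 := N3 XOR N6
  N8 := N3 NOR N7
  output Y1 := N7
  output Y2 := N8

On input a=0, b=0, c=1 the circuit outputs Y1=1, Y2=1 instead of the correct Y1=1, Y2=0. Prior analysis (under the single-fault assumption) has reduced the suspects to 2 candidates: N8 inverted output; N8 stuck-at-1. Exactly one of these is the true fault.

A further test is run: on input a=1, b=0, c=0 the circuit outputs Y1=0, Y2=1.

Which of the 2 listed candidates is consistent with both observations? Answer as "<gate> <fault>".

Evaluate each candidate on input a=1, b=0, c=0:
  N8 inverted output: N1=1, N2=1, N3=0, N4=1, N5=1, N6=0, N7=0, N8=0 [inverted output] → Y1=0, Y2=0 — eliminated
  N8 stuck-at-1: N1=1, N2=1, N3=0, N4=1, N5=1, N6=0, N7=0, N8=1 [stuck-at-1] → Y1=0, Y2=1 — matches
Only N8 stuck-at-1 reproduces the observed Y1=0, Y2=1.

N8 stuck-at-1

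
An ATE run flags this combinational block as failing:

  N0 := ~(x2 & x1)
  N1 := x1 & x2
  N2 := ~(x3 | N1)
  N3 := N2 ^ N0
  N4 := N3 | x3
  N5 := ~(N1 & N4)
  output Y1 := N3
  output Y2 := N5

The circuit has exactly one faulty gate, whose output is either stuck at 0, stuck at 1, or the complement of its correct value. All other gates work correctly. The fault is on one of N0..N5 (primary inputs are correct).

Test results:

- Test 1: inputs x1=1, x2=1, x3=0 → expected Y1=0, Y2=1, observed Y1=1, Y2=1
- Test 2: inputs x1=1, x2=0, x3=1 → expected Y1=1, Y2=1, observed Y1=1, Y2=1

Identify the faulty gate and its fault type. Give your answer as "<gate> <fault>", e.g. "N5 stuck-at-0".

Fault-free values for test 1 (x1=1, x2=1, x3=0): N0=0, N1=1, N2=0, N3=0, N4=0, N5=1, giving Y1=0, Y2=1. Observed Y1=1, Y2=1.
Test 1: faults giving observed Y1=1, Y2=1 are {N1 stuck-at-0, N1 inverted output}.
Test 2 (x1=1, x2=0, x3=1): fault-free N0=1, N1=0, N2=0, N3=1, N4=1, N5=1 → Y1=1, Y2=1; observed Y1=1, Y2=1. Eliminates N1 inverted output.
Only N1 stuck-at-0 is consistent with every test.

N1 stuck-at-0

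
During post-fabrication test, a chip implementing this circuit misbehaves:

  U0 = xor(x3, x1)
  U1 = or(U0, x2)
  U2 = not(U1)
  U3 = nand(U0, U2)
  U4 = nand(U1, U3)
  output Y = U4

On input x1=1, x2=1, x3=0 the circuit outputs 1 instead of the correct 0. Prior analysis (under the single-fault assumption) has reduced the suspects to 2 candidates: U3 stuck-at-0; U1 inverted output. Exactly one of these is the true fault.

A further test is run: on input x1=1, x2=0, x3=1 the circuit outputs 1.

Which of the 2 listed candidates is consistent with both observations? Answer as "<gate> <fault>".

Evaluate each candidate on input x1=1, x2=0, x3=1:
  U3 stuck-at-0: U0=0, U1=0, U2=1, U3=0 [stuck-at-0], U4=1 → 1 — matches
  U1 inverted output: U0=0, U1=1 [inverted output], U2=0, U3=1, U4=0 → 0 — eliminated
Only U3 stuck-at-0 reproduces the observed 1.

U3 stuck-at-0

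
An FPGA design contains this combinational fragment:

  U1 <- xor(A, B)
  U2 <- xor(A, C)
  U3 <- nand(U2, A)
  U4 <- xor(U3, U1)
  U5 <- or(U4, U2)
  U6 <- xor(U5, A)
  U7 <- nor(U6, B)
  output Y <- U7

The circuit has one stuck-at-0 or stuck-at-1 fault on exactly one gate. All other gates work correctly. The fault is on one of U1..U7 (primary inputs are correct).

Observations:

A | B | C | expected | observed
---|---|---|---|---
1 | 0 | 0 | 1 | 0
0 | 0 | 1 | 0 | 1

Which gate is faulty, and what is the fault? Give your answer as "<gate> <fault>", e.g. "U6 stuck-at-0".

Fault-free values for test 1 (A=1, B=0, C=0): U1=1, U2=1, U3=0, U4=1, U5=1, U6=0, U7=1, giving Y=1. Observed 0.
Test 1: faults giving observed 0 are {U2 stuck-at-0, U5 stuck-at-0, U6 stuck-at-1, U7 stuck-at-0}.
Test 2 (A=0, B=0, C=1): fault-free U1=0, U2=1, U3=1, U4=1, U5=1, U6=1, U7=0 → 0; observed 1. Eliminates U2 stuck-at-0, U6 stuck-at-1, U7 stuck-at-0.
Only U5 stuck-at-0 is consistent with every test.

U5 stuck-at-0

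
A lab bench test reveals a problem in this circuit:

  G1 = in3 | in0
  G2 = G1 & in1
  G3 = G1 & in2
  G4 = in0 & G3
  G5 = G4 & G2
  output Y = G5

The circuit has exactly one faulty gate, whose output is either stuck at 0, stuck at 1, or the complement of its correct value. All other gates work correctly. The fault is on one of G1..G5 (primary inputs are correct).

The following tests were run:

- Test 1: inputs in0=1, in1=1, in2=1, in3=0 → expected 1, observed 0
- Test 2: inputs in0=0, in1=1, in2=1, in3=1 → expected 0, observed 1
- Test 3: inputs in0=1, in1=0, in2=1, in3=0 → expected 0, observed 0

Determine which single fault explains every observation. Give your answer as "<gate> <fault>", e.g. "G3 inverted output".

Fault-free values for test 1 (in0=1, in1=1, in2=1, in3=0): G1=1, G2=1, G3=1, G4=1, G5=1, giving Y=1. Observed 0.
Test 1: faults giving observed 0 are {G1 stuck-at-0, G1 inverted output, G2 stuck-at-0, G2 inverted output, G3 stuck-at-0, G3 inverted output, G4 stuck-at-0, G4 inverted output, G5 stuck-at-0, G5 inverted output}.
Test 2 (in0=0, in1=1, in2=1, in3=1): fault-free G1=1, G2=1, G3=1, G4=0, G5=0 → 0; observed 1. Eliminates G1 stuck-at-0, G1 inverted output, G2 stuck-at-0, G2 inverted output, G3 stuck-at-0, G3 inverted output, G4 stuck-at-0, G5 stuck-at-0.
Test 3 (in0=1, in1=0, in2=1, in3=0): fault-free G1=1, G2=0, G3=1, G4=1, G5=0 → 0; observed 0. Eliminates G5 inverted output.
Only G4 inverted output is consistent with every test.

G4 inverted output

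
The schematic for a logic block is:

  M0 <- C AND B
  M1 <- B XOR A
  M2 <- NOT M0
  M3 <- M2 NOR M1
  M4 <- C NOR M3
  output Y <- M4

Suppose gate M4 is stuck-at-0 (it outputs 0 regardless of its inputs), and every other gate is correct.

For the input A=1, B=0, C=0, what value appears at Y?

0

Propagate with M4 forced: M0=0, M1=1, M2=1, M3=0, M4=0 [stuck-at-0].
So Y = 0. (Without the fault it would be 1.)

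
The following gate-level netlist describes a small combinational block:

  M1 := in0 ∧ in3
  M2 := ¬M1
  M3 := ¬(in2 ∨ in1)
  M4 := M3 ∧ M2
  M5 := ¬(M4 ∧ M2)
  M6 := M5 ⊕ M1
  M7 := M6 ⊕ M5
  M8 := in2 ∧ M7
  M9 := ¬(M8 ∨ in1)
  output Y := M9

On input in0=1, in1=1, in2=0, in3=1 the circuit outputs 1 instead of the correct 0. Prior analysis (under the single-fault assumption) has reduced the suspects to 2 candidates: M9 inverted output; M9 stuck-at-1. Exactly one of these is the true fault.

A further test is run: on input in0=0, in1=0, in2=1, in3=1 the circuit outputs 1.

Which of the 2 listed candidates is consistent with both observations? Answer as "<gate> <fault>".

M9 stuck-at-1

Evaluate each candidate on input in0=0, in1=0, in2=1, in3=1:
  M9 inverted output: M1=0, M2=1, M3=0, M4=0, M5=1, M6=1, M7=0, M8=0, M9=0 [inverted output] → 0 — eliminated
  M9 stuck-at-1: M1=0, M2=1, M3=0, M4=0, M5=1, M6=1, M7=0, M8=0, M9=1 [stuck-at-1] → 1 — matches
Only M9 stuck-at-1 reproduces the observed 1.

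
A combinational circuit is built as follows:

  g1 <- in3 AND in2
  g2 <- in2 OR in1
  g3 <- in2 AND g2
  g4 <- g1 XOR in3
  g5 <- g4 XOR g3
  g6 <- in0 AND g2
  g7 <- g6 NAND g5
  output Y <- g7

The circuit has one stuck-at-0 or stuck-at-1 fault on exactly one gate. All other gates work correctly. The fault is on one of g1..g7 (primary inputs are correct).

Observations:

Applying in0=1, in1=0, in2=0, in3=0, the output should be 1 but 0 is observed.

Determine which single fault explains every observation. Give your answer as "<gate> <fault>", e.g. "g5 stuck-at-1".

g7 stuck-at-0

Fault-free values for test 1 (in0=1, in1=0, in2=0, in3=0): g1=0, g2=0, g3=0, g4=0, g5=0, g6=0, g7=1, giving Y=1. Observed 0.
Test 1: faults giving observed 0 are {g7 stuck-at-0}.
Only g7 stuck-at-0 is consistent with every test.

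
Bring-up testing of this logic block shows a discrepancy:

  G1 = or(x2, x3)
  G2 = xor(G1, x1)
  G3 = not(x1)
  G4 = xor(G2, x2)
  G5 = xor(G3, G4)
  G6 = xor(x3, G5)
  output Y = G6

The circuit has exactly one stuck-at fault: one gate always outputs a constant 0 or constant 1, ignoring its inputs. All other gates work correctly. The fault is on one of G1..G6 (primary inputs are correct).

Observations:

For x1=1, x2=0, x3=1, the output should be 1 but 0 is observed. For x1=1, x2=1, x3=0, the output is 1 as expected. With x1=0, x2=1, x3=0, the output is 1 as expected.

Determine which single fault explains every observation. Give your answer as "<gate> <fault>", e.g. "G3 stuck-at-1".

G5 stuck-at-1

Fault-free values for test 1 (x1=1, x2=0, x3=1): G1=1, G2=0, G3=0, G4=0, G5=0, G6=1, giving Y=1. Observed 0.
Test 1: faults giving observed 0 are {G1 stuck-at-0, G2 stuck-at-1, G3 stuck-at-1, G4 stuck-at-1, G5 stuck-at-1, G6 stuck-at-0}.
Test 2 (x1=1, x2=1, x3=0): fault-free G1=1, G2=0, G3=0, G4=1, G5=1, G6=1 → 1; observed 1. Eliminates G1 stuck-at-0, G2 stuck-at-1, G3 stuck-at-1, G6 stuck-at-0.
Test 3 (x1=0, x2=1, x3=0): fault-free G1=1, G2=1, G3=1, G4=0, G5=1, G6=1 → 1; observed 1. Eliminates G4 stuck-at-1.
Only G5 stuck-at-1 is consistent with every test.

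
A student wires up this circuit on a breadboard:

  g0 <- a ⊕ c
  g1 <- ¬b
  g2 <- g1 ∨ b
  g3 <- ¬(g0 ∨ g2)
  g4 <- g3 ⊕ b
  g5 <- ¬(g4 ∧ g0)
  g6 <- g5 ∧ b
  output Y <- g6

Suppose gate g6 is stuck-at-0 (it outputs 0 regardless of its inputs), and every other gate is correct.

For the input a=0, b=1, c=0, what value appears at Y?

Propagate with g6 forced: g0=0, g1=0, g2=1, g3=0, g4=1, g5=1, g6=0 [stuck-at-0].
So Y = 0. (Without the fault it would be 1.)

0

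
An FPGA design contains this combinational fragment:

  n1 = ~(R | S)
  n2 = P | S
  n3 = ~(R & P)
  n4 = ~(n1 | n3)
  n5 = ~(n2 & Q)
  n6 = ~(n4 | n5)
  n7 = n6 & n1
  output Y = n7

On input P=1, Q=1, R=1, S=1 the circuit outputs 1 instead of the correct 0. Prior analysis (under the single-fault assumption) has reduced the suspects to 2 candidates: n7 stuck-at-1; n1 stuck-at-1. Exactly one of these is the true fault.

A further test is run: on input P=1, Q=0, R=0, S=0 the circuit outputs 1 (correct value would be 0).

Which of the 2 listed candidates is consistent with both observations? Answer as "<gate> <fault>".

n7 stuck-at-1

Evaluate each candidate on input P=1, Q=0, R=0, S=0:
  n7 stuck-at-1: n1=1, n2=1, n3=1, n4=0, n5=1, n6=0, n7=1 [stuck-at-1] → 1 — matches
  n1 stuck-at-1: n1=1 [stuck-at-1], n2=1, n3=1, n4=0, n5=1, n6=0, n7=0 → 0 — eliminated
Only n7 stuck-at-1 reproduces the observed 1.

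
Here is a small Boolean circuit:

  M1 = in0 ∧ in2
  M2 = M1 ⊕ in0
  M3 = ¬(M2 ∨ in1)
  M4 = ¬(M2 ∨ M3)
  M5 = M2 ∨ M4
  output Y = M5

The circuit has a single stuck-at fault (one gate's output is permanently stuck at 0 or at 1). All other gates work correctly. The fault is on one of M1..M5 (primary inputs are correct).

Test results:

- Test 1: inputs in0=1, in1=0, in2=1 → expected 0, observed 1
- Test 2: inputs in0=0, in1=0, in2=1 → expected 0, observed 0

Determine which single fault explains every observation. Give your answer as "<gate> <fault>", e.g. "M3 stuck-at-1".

Fault-free values for test 1 (in0=1, in1=0, in2=1): M1=1, M2=0, M3=1, M4=0, M5=0, giving Y=0. Observed 1.
Test 1: faults giving observed 1 are {M1 stuck-at-0, M2 stuck-at-1, M3 stuck-at-0, M4 stuck-at-1, M5 stuck-at-1}.
Test 2 (in0=0, in1=0, in2=1): fault-free M1=0, M2=0, M3=1, M4=0, M5=0 → 0; observed 0. Eliminates M2 stuck-at-1, M3 stuck-at-0, M4 stuck-at-1, M5 stuck-at-1.
Only M1 stuck-at-0 is consistent with every test.

M1 stuck-at-0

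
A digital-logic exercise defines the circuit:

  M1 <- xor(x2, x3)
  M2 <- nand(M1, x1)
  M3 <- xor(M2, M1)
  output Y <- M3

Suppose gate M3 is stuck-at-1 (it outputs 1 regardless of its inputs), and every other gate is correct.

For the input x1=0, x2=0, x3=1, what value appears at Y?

1

Propagate with M3 forced: M1=1, M2=1, M3=1 [stuck-at-1].
So Y = 1. (Without the fault it would be 0.)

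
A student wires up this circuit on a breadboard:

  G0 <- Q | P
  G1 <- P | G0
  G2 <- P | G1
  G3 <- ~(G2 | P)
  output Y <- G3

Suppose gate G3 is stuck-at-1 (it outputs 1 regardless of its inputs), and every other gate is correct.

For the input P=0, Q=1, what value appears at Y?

1

Propagate with G3 forced: G0=1, G1=1, G2=1, G3=1 [stuck-at-1].
So Y = 1. (Without the fault it would be 0.)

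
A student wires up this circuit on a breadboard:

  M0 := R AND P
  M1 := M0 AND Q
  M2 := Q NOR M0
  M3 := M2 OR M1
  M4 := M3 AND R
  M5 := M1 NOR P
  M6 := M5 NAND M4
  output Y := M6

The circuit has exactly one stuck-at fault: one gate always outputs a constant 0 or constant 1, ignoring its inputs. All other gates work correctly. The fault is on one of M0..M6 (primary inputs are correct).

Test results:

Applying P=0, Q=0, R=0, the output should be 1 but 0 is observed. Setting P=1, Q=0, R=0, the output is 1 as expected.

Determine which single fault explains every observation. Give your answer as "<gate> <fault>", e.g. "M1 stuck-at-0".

M4 stuck-at-1

Fault-free values for test 1 (P=0, Q=0, R=0): M0=0, M1=0, M2=1, M3=1, M4=0, M5=1, M6=1, giving Y=1. Observed 0.
Test 1: faults giving observed 0 are {M4 stuck-at-1, M6 stuck-at-0}.
Test 2 (P=1, Q=0, R=0): fault-free M0=0, M1=0, M2=1, M3=1, M4=0, M5=0, M6=1 → 1; observed 1. Eliminates M6 stuck-at-0.
Only M4 stuck-at-1 is consistent with every test.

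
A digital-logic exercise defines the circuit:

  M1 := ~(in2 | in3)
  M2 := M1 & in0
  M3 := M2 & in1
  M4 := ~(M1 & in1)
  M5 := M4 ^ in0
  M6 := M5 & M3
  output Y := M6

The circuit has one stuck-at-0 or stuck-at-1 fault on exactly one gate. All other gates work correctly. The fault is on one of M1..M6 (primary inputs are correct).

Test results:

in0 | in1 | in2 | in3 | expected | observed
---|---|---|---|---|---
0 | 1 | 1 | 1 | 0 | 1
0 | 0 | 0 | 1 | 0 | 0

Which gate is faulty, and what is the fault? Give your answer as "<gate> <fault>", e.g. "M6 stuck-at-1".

Fault-free values for test 1 (in0=0, in1=1, in2=1, in3=1): M1=0, M2=0, M3=0, M4=1, M5=1, M6=0, giving Y=0. Observed 1.
Test 1: faults giving observed 1 are {M2 stuck-at-1, M3 stuck-at-1, M6 stuck-at-1}.
Test 2 (in0=0, in1=0, in2=0, in3=1): fault-free M1=0, M2=0, M3=0, M4=1, M5=1, M6=0 → 0; observed 0. Eliminates M3 stuck-at-1, M6 stuck-at-1.
Only M2 stuck-at-1 is consistent with every test.

M2 stuck-at-1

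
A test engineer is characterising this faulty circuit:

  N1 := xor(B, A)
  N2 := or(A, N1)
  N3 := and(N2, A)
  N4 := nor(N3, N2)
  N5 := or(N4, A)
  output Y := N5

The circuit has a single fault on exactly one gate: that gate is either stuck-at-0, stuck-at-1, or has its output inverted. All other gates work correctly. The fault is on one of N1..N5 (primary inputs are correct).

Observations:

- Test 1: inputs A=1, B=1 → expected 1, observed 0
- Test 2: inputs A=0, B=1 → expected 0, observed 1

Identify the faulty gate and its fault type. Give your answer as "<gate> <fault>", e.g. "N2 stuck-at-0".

Fault-free values for test 1 (A=1, B=1): N1=0, N2=1, N3=1, N4=0, N5=1, giving Y=1. Observed 0.
Test 1: faults giving observed 0 are {N5 stuck-at-0, N5 inverted output}.
Test 2 (A=0, B=1): fault-free N1=1, N2=1, N3=0, N4=0, N5=0 → 0; observed 1. Eliminates N5 stuck-at-0.
Only N5 inverted output is consistent with every test.

N5 inverted output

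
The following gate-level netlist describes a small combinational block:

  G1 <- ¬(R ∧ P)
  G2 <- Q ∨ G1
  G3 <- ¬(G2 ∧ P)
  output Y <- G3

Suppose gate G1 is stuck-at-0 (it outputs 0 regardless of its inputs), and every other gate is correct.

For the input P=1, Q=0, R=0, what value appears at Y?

1

Propagate with G1 forced: G1=0 [stuck-at-0], G2=0, G3=1.
So Y = 1. (Without the fault it would be 0.)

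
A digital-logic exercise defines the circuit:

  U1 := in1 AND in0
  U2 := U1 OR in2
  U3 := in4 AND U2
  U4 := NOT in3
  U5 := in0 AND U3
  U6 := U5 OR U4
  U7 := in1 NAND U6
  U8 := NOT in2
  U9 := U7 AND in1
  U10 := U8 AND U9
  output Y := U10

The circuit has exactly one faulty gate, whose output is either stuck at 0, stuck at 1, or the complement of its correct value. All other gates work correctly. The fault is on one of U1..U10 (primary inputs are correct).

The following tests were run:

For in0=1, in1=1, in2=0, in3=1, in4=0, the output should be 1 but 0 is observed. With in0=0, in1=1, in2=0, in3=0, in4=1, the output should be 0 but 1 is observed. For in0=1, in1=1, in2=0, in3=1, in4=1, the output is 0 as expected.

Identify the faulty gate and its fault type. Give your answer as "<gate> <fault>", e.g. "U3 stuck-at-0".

U4 inverted output

Fault-free values for test 1 (in0=1, in1=1, in2=0, in3=1, in4=0): U1=1, U2=1, U3=0, U4=0, U5=0, U6=0, U7=1, U8=1, U9=1, U10=1, giving Y=1. Observed 0.
Test 1: faults giving observed 0 are {U3 stuck-at-1, U3 inverted output, U4 stuck-at-1, U4 inverted output, U5 stuck-at-1, U5 inverted output, U6 stuck-at-1, U6 inverted output, U7 stuck-at-0, U7 inverted output, U8 stuck-at-0, U8 inverted output, U9 stuck-at-0, U9 inverted output, U10 stuck-at-0, U10 inverted output}.
Test 2 (in0=0, in1=1, in2=0, in3=0, in4=1): fault-free U1=0, U2=0, U3=0, U4=1, U5=0, U6=1, U7=0, U8=1, U9=0, U10=0 → 0; observed 1. Eliminates U3 stuck-at-1, U3 inverted output, U4 stuck-at-1, U5 stuck-at-1, U5 inverted output, U6 stuck-at-1, U7 stuck-at-0, U8 stuck-at-0, U8 inverted output, U9 stuck-at-0, U10 stuck-at-0.
Test 3 (in0=1, in1=1, in2=0, in3=1, in4=1): fault-free U1=1, U2=1, U3=1, U4=0, U5=1, U6=1, U7=0, U8=1, U9=0, U10=0 → 0; observed 0. Eliminates U6 inverted output, U7 inverted output, U9 inverted output, U10 inverted output.
Only U4 inverted output is consistent with every test.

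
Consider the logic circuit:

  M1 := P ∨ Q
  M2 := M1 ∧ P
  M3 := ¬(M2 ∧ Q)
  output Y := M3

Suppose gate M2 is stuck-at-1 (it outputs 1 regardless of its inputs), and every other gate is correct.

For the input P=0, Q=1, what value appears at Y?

0

Propagate with M2 forced: M1=1, M2=1 [stuck-at-1], M3=0.
So Y = 0. (Without the fault it would be 1.)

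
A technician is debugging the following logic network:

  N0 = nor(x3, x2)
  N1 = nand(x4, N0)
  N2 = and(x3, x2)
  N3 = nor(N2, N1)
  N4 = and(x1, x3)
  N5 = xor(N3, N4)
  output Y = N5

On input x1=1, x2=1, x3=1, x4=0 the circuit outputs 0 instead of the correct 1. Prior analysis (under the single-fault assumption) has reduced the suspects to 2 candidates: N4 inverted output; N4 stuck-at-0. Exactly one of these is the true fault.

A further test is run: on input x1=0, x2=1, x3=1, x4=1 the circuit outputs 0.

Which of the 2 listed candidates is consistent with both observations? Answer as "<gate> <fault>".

Evaluate each candidate on input x1=0, x2=1, x3=1, x4=1:
  N4 inverted output: N0=0, N1=1, N2=1, N3=0, N4=1 [inverted output], N5=1 → 1 — eliminated
  N4 stuck-at-0: N0=0, N1=1, N2=1, N3=0, N4=0 [stuck-at-0], N5=0 → 0 — matches
Only N4 stuck-at-0 reproduces the observed 0.

N4 stuck-at-0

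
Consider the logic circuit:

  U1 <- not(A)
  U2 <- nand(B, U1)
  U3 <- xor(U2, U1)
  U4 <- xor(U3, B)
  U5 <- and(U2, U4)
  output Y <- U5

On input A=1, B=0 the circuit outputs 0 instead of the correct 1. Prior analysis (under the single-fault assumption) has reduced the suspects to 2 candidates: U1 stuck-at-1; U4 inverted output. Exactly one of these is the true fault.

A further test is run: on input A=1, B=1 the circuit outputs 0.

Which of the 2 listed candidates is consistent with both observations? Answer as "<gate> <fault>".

Evaluate each candidate on input A=1, B=1:
  U1 stuck-at-1: U1=1 [stuck-at-1], U2=0, U3=1, U4=0, U5=0 → 0 — matches
  U4 inverted output: U1=0, U2=1, U3=1, U4=1 [inverted output], U5=1 → 1 — eliminated
Only U1 stuck-at-1 reproduces the observed 0.

U1 stuck-at-1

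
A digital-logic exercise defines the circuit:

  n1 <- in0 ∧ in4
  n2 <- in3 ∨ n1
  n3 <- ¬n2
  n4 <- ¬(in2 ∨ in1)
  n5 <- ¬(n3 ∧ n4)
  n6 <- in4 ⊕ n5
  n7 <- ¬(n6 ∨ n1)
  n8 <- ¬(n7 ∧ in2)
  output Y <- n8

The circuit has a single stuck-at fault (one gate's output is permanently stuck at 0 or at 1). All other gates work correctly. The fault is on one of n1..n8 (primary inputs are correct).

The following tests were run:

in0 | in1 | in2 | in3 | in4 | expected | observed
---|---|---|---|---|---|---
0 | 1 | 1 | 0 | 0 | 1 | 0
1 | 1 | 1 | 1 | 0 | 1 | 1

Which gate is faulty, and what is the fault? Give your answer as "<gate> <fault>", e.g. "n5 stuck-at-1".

n4 stuck-at-1

Fault-free values for test 1 (in0=0, in1=1, in2=1, in3=0, in4=0): n1=0, n2=0, n3=1, n4=0, n5=1, n6=1, n7=0, n8=1, giving Y=1. Observed 0.
Test 1: faults giving observed 0 are {n4 stuck-at-1, n5 stuck-at-0, n6 stuck-at-0, n7 stuck-at-1, n8 stuck-at-0}.
Test 2 (in0=1, in1=1, in2=1, in3=1, in4=0): fault-free n1=0, n2=1, n3=0, n4=0, n5=1, n6=1, n7=0, n8=1 → 1; observed 1. Eliminates n5 stuck-at-0, n6 stuck-at-0, n7 stuck-at-1, n8 stuck-at-0.
Only n4 stuck-at-1 is consistent with every test.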